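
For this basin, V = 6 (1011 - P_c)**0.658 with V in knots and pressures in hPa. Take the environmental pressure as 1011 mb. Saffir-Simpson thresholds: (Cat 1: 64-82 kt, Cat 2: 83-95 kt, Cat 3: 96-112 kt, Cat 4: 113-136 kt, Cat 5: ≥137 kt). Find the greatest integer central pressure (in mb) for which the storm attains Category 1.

974 mb

Category 1 begins at V = 64 kt.
Required ΔP = (64/6)^(1/0.658) = 10.667^1.520 ≈ 36.51 mb.
P_c ≤ 1011 − 36.51 = 974.49, so the highest integer P_c is 974 mb.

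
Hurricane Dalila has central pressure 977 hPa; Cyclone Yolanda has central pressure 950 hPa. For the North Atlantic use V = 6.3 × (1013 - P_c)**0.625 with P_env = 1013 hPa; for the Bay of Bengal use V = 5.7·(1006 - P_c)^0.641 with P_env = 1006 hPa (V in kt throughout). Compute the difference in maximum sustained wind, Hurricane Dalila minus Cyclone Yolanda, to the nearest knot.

Hurricane Dalila: ΔP = 36; V ≈ 6.3 × 36^0.625 ≈ 59.16 kt.
Cyclone Yolanda: ΔP = 56; V ≈ 5.7 × 56^0.641 ≈ 75.24 kt.
Difference ≈ 59.16 − 75.24 = -16.08 → -16 kt.

-16 kt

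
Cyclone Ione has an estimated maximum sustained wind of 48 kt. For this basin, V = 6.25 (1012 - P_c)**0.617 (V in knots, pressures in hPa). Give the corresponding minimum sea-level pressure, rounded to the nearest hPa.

ΔP = (V / 6.25)^(1/0.617) = (48/6.25)^1.621.
48/6.25 = 7.680; 7.680^1.621 ≈ 27.22 hPa.
P_c = 1012 − 27.22 = 984.78 ≈ 985 hPa.

985 hPa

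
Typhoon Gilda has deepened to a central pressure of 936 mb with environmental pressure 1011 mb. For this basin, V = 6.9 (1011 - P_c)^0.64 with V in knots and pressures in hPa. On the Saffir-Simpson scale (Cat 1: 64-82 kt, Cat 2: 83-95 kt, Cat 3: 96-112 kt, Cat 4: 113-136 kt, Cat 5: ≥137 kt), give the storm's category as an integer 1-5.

ΔP = 1011 − 936 = 75 mb.
V ≈ 6.9 × 75^0.64 = 6.9 × 15.85 ≈ 109 kt.
109 kt falls in the Category 3 band.

3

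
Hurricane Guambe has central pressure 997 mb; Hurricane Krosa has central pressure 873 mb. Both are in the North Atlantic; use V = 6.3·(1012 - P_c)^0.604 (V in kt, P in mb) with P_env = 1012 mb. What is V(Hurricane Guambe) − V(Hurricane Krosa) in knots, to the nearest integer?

Hurricane Guambe: ΔP = 15; V ≈ 6.3 × 15^0.604 ≈ 32.34 kt.
Hurricane Krosa: ΔP = 139; V ≈ 6.3 × 139^0.604 ≈ 124.09 kt.
Difference ≈ 32.34 − 124.09 = -91.75 → -92 kt.

-92 kt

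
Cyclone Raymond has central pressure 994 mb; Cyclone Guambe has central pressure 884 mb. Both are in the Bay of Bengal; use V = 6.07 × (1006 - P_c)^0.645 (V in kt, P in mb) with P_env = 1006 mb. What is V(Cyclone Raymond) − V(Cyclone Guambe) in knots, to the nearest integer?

-104 kt

Cyclone Raymond: ΔP = 12; V ≈ 6.07 × 12^0.645 ≈ 30.15 kt.
Cyclone Guambe: ΔP = 122; V ≈ 6.07 × 122^0.645 ≈ 134.55 kt.
Difference ≈ 30.15 − 134.55 = -104.40 → -104 kt.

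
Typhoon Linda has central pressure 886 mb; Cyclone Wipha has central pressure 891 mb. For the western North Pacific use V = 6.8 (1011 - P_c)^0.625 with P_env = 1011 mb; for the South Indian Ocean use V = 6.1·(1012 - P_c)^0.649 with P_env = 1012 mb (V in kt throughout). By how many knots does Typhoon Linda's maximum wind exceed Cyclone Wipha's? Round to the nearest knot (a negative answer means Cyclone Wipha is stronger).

2 kt

Typhoon Linda: ΔP = 125; V ≈ 6.8 × 125^0.625 ≈ 139.02 kt.
Cyclone Wipha: ΔP = 121; V ≈ 6.1 × 121^0.649 ≈ 137.11 kt.
Difference ≈ 139.02 − 137.11 = 1.91 → 2 kt.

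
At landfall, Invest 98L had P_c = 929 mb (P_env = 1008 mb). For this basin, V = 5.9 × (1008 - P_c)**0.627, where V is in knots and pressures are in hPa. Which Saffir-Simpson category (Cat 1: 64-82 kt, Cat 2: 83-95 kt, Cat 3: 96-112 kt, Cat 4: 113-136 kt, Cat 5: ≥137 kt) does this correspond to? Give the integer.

2

ΔP = 1008 − 929 = 79 mb.
V ≈ 5.9 × 79^0.627 = 5.9 × 15.48 ≈ 91 kt.
91 kt falls in the Category 2 band.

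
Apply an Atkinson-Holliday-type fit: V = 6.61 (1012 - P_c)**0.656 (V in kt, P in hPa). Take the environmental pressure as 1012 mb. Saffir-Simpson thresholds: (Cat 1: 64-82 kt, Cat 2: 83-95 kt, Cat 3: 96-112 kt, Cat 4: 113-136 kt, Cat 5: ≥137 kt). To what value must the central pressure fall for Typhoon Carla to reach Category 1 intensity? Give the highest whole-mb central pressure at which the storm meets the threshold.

Category 1 begins at V = 64 kt.
Required ΔP = (64/6.61)^(1/0.656) = 9.682^1.524 ≈ 31.84 mb.
P_c ≤ 1012 − 31.84 = 980.16, so the highest integer P_c is 980 mb.

980 mb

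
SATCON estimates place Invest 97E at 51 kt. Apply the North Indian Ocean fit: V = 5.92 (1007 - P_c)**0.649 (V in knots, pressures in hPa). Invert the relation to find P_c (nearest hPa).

979 hPa

ΔP = (V / 5.92)^(1/0.649) = (51/5.92)^1.541.
51/5.92 = 8.615; 8.615^1.541 ≈ 27.61 hPa.
P_c = 1007 − 27.61 = 979.39 ≈ 979 hPa.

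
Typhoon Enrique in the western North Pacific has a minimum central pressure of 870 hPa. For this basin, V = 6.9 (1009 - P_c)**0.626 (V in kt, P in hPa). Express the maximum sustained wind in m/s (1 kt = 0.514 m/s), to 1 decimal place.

77.9 m/s

ΔP = 1009 − 870 = 139 hPa.
V ≈ 6.9 × 139^0.626 = 6.9 × 21.955 ≈ 151.487 kt.
151.487 × 0.514 ≈ 77.86 m/s → 77.9 m/s.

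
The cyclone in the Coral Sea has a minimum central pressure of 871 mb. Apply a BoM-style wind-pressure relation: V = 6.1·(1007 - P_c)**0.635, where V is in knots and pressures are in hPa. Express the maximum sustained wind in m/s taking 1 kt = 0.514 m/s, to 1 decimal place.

71.0 m/s

ΔP = 1007 − 871 = 136 mb.
V ≈ 6.1 × 136^0.635 = 6.1 × 22.636 ≈ 138.079 kt.
138.079 × 0.514 ≈ 70.97 m/s → 71.0 m/s.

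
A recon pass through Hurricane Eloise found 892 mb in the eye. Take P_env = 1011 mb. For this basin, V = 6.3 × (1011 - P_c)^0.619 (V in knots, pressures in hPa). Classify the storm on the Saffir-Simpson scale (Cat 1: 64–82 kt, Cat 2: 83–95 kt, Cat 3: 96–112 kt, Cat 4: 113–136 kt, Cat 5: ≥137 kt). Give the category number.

4

ΔP = 1011 − 892 = 119 mb.
V ≈ 6.3 × 119^0.619 = 6.3 × 19.26 ≈ 121 kt.
121 kt falls in the Category 4 band.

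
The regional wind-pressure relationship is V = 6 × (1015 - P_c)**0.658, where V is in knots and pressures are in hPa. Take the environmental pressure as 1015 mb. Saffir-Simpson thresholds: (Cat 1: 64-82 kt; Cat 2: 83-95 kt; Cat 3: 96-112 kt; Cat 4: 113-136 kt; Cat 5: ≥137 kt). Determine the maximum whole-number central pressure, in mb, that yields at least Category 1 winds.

978 mb

Category 1 begins at V = 64 kt.
Required ΔP = (64/6)^(1/0.658) = 10.667^1.520 ≈ 36.51 mb.
P_c ≤ 1015 − 36.51 = 978.49, so the highest integer P_c is 978 mb.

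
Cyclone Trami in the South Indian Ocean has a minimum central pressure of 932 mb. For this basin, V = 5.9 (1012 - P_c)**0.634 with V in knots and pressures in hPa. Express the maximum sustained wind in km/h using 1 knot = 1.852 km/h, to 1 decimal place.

175.8 km/h

ΔP = 1012 − 932 = 80 mb.
V ≈ 5.9 × 80^0.634 = 5.9 × 16.090 ≈ 94.932 kt.
94.932 × 1.852 ≈ 175.81 km/h → 175.8 km/h.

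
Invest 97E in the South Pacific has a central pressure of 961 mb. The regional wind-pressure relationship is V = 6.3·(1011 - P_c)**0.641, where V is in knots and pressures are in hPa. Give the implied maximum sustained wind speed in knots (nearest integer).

ΔP = 1011 − 961 = 50 mb.
50^0.641 ≈ 12.276.
V ≈ 6.3 × 12.276 ≈ 77.3 kt.

77 kt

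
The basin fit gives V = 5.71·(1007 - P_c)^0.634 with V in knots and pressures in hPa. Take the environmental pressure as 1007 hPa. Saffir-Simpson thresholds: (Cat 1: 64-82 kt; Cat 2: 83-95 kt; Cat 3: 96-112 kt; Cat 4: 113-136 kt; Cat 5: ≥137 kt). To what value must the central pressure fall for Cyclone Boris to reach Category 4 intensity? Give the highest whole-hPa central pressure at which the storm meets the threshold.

Category 4 begins at V = 113 kt.
Required ΔP = (113/5.71)^(1/0.634) = 19.790^1.577 ≈ 110.88 hPa.
P_c ≤ 1007 − 110.88 = 896.12, so the highest integer P_c is 896 hPa.

896 hPa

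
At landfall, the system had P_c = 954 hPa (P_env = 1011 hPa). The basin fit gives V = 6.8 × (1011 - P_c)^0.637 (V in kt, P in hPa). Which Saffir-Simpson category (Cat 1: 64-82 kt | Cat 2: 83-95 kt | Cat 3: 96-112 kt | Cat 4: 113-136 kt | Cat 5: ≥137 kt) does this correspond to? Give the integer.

ΔP = 1011 − 954 = 57 hPa.
V ≈ 6.8 × 57^0.637 = 6.8 × 13.14 ≈ 89 kt.
89 kt falls in the Category 2 band.

2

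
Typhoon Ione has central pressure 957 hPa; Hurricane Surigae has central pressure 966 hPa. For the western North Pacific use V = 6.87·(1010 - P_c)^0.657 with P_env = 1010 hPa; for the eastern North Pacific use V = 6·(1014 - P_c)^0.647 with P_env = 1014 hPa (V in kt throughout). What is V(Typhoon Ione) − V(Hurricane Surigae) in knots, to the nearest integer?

20 kt

Typhoon Ione: ΔP = 53; V ≈ 6.87 × 53^0.657 ≈ 93.28 kt.
Hurricane Surigae: ΔP = 48; V ≈ 6 × 48^0.647 ≈ 73.44 kt.
Difference ≈ 93.28 − 73.44 = 19.84 → 20 kt.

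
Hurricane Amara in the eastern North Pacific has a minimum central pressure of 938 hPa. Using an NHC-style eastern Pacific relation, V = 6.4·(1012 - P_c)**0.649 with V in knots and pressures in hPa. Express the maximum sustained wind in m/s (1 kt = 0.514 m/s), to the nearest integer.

54 m/s

ΔP = 1012 − 938 = 74 hPa.
V ≈ 6.4 × 74^0.649 = 6.4 × 16.335 ≈ 104.547 kt.
104.547 × 0.514 ≈ 53.74 m/s → 54 m/s.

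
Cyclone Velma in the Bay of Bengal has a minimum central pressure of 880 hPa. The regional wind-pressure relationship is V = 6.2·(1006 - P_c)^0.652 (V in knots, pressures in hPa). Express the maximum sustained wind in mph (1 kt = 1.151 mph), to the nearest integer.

ΔP = 1006 − 880 = 126 hPa.
V ≈ 6.2 × 126^0.652 = 6.2 × 23.412 ≈ 145.155 kt.
145.155 × 1.151 ≈ 167.07 mph → 167 mph.

167 mph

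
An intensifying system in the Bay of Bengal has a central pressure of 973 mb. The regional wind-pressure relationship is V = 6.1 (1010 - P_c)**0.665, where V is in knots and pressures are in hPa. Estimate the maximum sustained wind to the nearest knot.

ΔP = 1010 − 973 = 37 mb.
37^0.665 ≈ 11.037.
V ≈ 6.1 × 11.037 ≈ 67.3 kt.

67 kt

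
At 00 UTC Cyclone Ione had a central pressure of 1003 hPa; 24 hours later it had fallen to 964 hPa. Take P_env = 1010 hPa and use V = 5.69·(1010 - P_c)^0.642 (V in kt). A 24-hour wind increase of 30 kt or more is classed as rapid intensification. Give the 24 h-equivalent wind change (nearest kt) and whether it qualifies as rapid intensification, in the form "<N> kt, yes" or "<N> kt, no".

47 kt, yes

V₁: ΔP = 7, V ≈ 5.69 × 7^0.642 ≈ 19.85 kt.
V₂: ΔP = 46, V ≈ 5.69 × 46^0.642 ≈ 66.47 kt.
ΔV over 24 h = 46.62 kt → 24 h equivalent = 46.62 × 24/24 ≈ 46.62 kt.
47 kt ≥ 30 kt ⇒ rapid intensification.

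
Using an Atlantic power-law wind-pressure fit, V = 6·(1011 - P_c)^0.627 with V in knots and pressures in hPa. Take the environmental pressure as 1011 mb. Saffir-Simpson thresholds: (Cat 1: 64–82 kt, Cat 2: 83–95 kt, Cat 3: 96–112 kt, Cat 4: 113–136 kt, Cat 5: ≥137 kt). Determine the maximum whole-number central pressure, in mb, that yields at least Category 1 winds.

Category 1 begins at V = 64 kt.
Required ΔP = (64/6)^(1/0.627) = 10.667^1.595 ≈ 43.61 mb.
P_c ≤ 1011 − 43.61 = 967.39, so the highest integer P_c is 967 mb.

967 mb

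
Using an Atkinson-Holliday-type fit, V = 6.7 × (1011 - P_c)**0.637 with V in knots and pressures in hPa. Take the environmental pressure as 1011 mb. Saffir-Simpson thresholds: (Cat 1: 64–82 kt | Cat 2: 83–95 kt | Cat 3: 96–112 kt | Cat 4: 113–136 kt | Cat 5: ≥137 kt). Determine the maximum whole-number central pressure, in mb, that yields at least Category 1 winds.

Category 1 begins at V = 64 kt.
Required ΔP = (64/6.7)^(1/0.637) = 9.552^1.570 ≈ 34.56 mb.
P_c ≤ 1011 − 34.56 = 976.44, so the highest integer P_c is 976 mb.

976 mb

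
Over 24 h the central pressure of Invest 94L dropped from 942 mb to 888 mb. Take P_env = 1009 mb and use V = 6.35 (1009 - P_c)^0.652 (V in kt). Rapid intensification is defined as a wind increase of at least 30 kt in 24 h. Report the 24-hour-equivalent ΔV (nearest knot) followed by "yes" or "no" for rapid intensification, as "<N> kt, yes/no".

46 kt, yes

V₁: ΔP = 67, V ≈ 6.35 × 67^0.652 ≈ 98.49 kt.
V₂: ΔP = 121, V ≈ 6.35 × 121^0.652 ≈ 144.79 kt.
ΔV over 24 h = 46.30 kt → 24 h equivalent = 46.30 × 24/24 ≈ 46.30 kt.
46 kt ≥ 30 kt ⇒ rapid intensification.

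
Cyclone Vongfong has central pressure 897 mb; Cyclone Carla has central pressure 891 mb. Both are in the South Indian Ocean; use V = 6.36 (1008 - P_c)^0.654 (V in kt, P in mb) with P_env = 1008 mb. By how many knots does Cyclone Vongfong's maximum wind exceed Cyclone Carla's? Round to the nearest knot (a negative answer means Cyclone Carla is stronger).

Cyclone Vongfong: ΔP = 111; V ≈ 6.36 × 111^0.654 ≈ 138.39 kt.
Cyclone Carla: ΔP = 117; V ≈ 6.36 × 117^0.654 ≈ 143.24 kt.
Difference ≈ 138.39 − 143.24 = -4.85 → -5 kt.

-5 kt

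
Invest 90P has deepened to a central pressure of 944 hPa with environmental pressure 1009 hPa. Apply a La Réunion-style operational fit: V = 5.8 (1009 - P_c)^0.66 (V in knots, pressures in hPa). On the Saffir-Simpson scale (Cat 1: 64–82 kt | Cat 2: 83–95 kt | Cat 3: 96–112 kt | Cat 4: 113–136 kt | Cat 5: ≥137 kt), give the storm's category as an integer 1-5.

ΔP = 1009 − 944 = 65 hPa.
V ≈ 5.8 × 65^0.66 = 5.8 × 15.72 ≈ 91 kt.
91 kt falls in the Category 2 band.

2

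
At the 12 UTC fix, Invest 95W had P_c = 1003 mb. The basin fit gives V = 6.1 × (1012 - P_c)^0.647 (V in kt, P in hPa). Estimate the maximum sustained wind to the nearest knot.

25 kt

ΔP = 1012 − 1003 = 9 mb.
9^0.647 ≈ 4.144.
V ≈ 6.1 × 4.144 ≈ 25.3 kt.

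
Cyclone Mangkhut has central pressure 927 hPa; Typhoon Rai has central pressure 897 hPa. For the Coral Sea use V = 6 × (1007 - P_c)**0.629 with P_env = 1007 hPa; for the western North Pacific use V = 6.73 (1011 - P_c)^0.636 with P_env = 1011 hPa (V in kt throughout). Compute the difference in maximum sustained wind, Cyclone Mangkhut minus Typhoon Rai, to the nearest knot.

Cyclone Mangkhut: ΔP = 80; V ≈ 6 × 80^0.629 ≈ 94.45 kt.
Typhoon Rai: ΔP = 114; V ≈ 6.73 × 114^0.636 ≈ 136.84 kt.
Difference ≈ 94.45 − 136.84 = -42.39 → -42 kt.

-42 kt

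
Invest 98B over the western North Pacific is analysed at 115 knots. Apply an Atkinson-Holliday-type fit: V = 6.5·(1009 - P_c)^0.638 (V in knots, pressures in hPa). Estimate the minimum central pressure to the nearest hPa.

ΔP = (V / 6.5)^(1/0.638) = (115/6.5)^1.567.
115/6.5 = 17.692; 17.692^1.567 ≈ 90.32 hPa.
P_c = 1009 − 90.32 = 918.68 ≈ 919 hPa.

919 hPa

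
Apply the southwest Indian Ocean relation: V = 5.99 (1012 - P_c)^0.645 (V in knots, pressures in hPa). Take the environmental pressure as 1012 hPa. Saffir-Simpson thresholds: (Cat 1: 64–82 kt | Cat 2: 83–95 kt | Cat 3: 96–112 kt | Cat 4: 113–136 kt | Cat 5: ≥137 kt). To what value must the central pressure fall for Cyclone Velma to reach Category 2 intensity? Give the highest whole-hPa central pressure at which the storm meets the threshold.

Category 2 begins at V = 83 kt.
Required ΔP = (83/5.99)^(1/0.645) = 13.856^1.550 ≈ 58.88 hPa.
P_c ≤ 1012 − 58.88 = 953.12, so the highest integer P_c is 953 hPa.

953 hPa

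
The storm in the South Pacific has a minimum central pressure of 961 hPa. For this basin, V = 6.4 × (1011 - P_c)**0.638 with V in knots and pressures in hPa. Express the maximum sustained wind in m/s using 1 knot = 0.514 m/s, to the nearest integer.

40 m/s

ΔP = 1011 − 961 = 50 hPa.
V ≈ 6.4 × 50^0.638 = 6.4 × 12.132 ≈ 77.647 kt.
77.647 × 0.514 ≈ 39.91 m/s → 40 m/s.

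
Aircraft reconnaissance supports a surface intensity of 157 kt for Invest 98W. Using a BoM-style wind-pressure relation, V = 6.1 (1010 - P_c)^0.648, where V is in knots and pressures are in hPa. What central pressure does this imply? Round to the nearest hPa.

ΔP = (V / 6.1)^(1/0.648) = (157/6.1)^1.543.
157/6.1 = 25.738; 25.738^1.543 ≈ 150.25 hPa.
P_c = 1010 − 150.25 = 859.75 ≈ 860 hPa.

860 hPa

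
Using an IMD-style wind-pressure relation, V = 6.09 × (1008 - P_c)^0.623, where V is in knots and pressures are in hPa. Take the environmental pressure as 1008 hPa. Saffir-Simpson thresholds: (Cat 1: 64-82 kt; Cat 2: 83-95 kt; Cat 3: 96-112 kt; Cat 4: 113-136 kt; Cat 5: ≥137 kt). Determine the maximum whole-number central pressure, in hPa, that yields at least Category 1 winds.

964 hPa

Category 1 begins at V = 64 kt.
Required ΔP = (64/6.09)^(1/0.623) = 10.509^1.605 ≈ 43.63 hPa.
P_c ≤ 1008 − 43.63 = 964.37, so the highest integer P_c is 964 hPa.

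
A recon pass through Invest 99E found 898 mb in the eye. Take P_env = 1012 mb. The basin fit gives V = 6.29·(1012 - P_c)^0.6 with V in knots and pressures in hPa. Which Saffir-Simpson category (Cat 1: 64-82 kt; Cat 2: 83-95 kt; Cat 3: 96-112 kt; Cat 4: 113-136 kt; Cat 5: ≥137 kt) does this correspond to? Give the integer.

3

ΔP = 1012 − 898 = 114 mb.
V ≈ 6.29 × 114^0.6 = 6.29 × 17.15 ≈ 108 kt.
108 kt falls in the Category 3 band.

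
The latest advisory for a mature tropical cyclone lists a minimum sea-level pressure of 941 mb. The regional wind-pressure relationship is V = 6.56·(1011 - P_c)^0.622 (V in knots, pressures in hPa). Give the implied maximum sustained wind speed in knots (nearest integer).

92 kt

ΔP = 1011 − 941 = 70 mb.
70^0.622 ≈ 14.049.
V ≈ 6.56 × 14.049 ≈ 92.2 kt.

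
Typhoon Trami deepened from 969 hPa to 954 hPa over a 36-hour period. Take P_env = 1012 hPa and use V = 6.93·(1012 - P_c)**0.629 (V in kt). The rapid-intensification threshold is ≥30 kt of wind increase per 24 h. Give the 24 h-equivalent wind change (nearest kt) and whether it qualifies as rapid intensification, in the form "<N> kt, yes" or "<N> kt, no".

10 kt, no

V₁: ΔP = 43, V ≈ 6.93 × 43^0.629 ≈ 73.82 kt.
V₂: ΔP = 58, V ≈ 6.93 × 58^0.629 ≈ 89.11 kt.
ΔV over 36 h = 15.29 kt → 24 h equivalent = 15.29 × 24/36 ≈ 10.19 kt.
10 kt < 30 kt ⇒ not rapid intensification.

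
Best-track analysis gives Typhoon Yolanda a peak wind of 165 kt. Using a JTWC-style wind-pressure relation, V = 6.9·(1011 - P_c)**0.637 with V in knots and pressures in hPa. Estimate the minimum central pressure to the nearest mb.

ΔP = (V / 6.9)^(1/0.637) = (165/6.9)^1.570.
165/6.9 = 23.913; 23.913^1.570 ≈ 145.97 mb.
P_c = 1011 − 145.97 = 865.03 ≈ 865 mb.

865 mb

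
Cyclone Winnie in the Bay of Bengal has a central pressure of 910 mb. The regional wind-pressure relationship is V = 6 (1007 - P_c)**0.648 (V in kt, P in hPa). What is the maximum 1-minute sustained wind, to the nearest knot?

ΔP = 1007 − 910 = 97 mb.
97^0.648 ≈ 19.383.
V ≈ 6 × 19.383 ≈ 116.3 kt.

116 kt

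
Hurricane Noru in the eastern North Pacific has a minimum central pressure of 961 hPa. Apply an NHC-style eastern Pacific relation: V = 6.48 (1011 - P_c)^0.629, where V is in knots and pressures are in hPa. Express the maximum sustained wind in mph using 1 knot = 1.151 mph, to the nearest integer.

ΔP = 1011 − 961 = 50 hPa.
V ≈ 6.48 × 50^0.629 = 6.48 × 11.713 ≈ 75.897 kt.
75.897 × 1.151 ≈ 87.36 mph → 87 mph.

87 mph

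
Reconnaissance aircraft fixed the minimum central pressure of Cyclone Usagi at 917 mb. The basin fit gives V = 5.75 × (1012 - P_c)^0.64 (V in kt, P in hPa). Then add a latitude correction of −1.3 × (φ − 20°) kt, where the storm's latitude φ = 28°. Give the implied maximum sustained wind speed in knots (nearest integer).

ΔP = 1012 − 917 = 95 mb.
95^0.64 ≈ 18.439.
V ≈ 5.75 × 18.439 ≈ 106.0 kt.
Latitude correction: −1.3 × (28 − 20) = -10.4 kt.
Corrected V ≈ 95.6 kt → 96 kt.

96 kt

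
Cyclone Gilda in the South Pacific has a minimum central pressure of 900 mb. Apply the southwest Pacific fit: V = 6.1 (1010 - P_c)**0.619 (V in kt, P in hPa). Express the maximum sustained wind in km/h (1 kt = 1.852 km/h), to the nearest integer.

ΔP = 1010 − 900 = 110 mb.
V ≈ 6.1 × 110^0.619 = 6.1 × 18.349 ≈ 111.931 kt.
111.931 × 1.852 ≈ 207.30 km/h → 207 km/h.

207 km/h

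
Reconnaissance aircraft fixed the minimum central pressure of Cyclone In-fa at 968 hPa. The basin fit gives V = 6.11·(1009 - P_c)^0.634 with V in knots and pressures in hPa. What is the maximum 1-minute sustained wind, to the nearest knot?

ΔP = 1009 − 968 = 41 hPa.
41^0.634 ≈ 10.532.
V ≈ 6.11 × 10.532 ≈ 64.3 kt.

64 kt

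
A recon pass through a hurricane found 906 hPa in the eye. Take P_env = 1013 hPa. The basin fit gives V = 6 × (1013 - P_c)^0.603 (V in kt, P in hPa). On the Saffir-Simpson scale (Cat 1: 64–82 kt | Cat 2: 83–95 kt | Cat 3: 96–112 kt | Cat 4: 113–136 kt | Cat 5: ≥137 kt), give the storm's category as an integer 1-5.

3

ΔP = 1013 − 906 = 107 hPa.
V ≈ 6 × 107^0.603 = 6 × 16.74 ≈ 100 kt.
100 kt falls in the Category 3 band.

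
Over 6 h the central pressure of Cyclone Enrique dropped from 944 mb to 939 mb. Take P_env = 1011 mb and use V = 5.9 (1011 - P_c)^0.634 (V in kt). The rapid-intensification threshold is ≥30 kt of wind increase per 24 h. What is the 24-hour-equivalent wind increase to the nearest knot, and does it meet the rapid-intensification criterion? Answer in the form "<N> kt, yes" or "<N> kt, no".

V₁: ΔP = 67, V ≈ 5.9 × 67^0.634 ≈ 84.84 kt.
V₂: ΔP = 72, V ≈ 5.9 × 72^0.634 ≈ 88.80 kt.
ΔV over 6 h = 3.96 kt → 24 h equivalent = 3.96 × 24/6 ≈ 15.84 kt.
16 kt < 30 kt ⇒ not rapid intensification.

16 kt, no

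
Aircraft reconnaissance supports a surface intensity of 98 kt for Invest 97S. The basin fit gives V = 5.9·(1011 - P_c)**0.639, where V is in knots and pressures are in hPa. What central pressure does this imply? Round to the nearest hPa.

930 hPa

ΔP = (V / 5.9)^(1/0.639) = (98/5.9)^1.565.
98/5.9 = 16.610; 16.610^1.565 ≈ 81.25 hPa.
P_c = 1011 − 81.25 = 929.75 ≈ 930 hPa.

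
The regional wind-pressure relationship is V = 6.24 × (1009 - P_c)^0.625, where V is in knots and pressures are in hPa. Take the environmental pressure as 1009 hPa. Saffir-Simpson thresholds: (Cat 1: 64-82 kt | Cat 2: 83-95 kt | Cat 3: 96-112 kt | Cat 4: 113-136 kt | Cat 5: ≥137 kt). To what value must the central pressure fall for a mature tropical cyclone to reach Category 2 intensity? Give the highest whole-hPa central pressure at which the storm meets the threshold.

946 hPa

Category 2 begins at V = 83 kt.
Required ΔP = (83/6.24)^(1/0.625) = 13.301^1.600 ≈ 62.84 hPa.
P_c ≤ 1009 − 62.84 = 946.16, so the highest integer P_c is 946 hPa.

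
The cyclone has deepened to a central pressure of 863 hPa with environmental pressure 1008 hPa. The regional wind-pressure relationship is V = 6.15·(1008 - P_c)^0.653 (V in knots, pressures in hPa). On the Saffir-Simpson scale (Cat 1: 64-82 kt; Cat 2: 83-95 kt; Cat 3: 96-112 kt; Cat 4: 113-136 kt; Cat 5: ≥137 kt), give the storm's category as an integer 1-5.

ΔP = 1008 − 863 = 145 hPa.
V ≈ 6.15 × 145^0.653 = 6.15 × 25.79 ≈ 159 kt.
159 kt falls in the Category 5 band.

5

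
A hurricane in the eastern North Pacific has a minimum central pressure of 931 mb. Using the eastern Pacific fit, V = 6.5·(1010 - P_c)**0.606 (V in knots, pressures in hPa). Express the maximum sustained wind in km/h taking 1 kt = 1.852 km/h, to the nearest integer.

170 km/h

ΔP = 1010 − 931 = 79 mb.
V ≈ 6.5 × 79^0.606 = 6.5 × 14.124 ≈ 91.807 kt.
91.807 × 1.852 ≈ 170.03 km/h → 170 km/h.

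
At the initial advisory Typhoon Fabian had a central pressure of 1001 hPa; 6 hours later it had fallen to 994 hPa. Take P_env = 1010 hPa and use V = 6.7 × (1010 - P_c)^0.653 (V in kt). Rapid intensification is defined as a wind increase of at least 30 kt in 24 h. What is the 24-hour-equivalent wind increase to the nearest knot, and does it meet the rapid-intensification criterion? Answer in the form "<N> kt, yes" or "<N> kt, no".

51 kt, yes

V₁: ΔP = 9, V ≈ 6.7 × 9^0.653 ≈ 28.13 kt.
V₂: ΔP = 16, V ≈ 6.7 × 16^0.653 ≈ 40.96 kt.
ΔV over 6 h = 12.83 kt → 24 h equivalent = 12.83 × 24/6 ≈ 51.32 kt.
51 kt ≥ 30 kt ⇒ rapid intensification.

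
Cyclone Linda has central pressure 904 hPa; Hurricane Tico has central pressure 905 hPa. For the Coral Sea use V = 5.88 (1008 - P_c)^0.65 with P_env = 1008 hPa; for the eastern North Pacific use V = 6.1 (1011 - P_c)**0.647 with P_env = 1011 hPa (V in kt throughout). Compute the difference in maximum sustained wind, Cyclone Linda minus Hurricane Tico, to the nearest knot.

Cyclone Linda: ΔP = 104; V ≈ 5.88 × 104^0.65 ≈ 120.35 kt.
Hurricane Tico: ΔP = 106; V ≈ 6.1 × 106^0.647 ≈ 124.65 kt.
Difference ≈ 120.35 − 124.65 = -4.30 → -4 kt.

-4 kt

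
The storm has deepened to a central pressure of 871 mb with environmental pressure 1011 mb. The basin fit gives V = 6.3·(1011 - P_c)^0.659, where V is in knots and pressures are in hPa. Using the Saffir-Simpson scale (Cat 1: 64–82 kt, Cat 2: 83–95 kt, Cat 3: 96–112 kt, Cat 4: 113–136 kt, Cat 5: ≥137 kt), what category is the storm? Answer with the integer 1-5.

5

ΔP = 1011 − 871 = 140 mb.
V ≈ 6.3 × 140^0.659 = 6.3 × 25.96 ≈ 164 kt.
164 kt falls in the Category 5 band.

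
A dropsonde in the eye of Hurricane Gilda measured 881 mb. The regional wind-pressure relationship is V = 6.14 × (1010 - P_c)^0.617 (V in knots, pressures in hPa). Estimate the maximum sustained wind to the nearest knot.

123 kt

ΔP = 1010 − 881 = 129 mb.
129^0.617 ≈ 20.056.
V ≈ 6.14 × 20.056 ≈ 123.1 kt.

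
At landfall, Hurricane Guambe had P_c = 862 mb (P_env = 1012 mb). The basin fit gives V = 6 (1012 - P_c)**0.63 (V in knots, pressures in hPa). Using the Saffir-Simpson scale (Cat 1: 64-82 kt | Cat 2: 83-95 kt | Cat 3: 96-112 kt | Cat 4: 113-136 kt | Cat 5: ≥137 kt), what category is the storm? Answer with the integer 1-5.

ΔP = 1012 − 862 = 150 mb.
V ≈ 6 × 150^0.63 = 6 × 23.49 ≈ 141 kt.
141 kt falls in the Category 5 band.

5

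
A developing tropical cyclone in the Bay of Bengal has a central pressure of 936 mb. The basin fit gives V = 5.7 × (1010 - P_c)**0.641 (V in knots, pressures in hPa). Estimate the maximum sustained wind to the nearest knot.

90 kt

ΔP = 1010 − 936 = 74 mb.
74^0.641 ≈ 15.783.
V ≈ 5.7 × 15.783 ≈ 90.0 kt.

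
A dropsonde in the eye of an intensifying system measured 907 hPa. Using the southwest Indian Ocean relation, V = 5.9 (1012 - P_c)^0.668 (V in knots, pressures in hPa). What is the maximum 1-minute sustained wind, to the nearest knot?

ΔP = 1012 − 907 = 105 hPa.
105^0.668 ≈ 22.395.
V ≈ 5.9 × 22.395 ≈ 132.1 kt.

132 kt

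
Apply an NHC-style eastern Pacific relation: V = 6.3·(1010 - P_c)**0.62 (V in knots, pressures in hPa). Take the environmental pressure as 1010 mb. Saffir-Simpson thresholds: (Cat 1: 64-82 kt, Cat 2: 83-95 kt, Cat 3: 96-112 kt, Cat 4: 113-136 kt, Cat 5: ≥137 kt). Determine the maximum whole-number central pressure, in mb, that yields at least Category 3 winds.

Category 3 begins at V = 96 kt.
Required ΔP = (96/6.3)^(1/0.62) = 15.238^1.613 ≈ 80.90 mb.
P_c ≤ 1010 − 80.90 = 929.10, so the highest integer P_c is 929 mb.

929 mb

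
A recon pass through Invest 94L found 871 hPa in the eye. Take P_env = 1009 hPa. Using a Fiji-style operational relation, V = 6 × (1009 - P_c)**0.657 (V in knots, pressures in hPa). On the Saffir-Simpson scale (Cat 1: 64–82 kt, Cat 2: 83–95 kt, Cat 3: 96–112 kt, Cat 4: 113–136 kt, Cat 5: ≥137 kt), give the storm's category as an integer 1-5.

5

ΔP = 1009 − 871 = 138 hPa.
V ≈ 6 × 138^0.657 = 6 × 25.46 ≈ 153 kt.
153 kt falls in the Category 5 band.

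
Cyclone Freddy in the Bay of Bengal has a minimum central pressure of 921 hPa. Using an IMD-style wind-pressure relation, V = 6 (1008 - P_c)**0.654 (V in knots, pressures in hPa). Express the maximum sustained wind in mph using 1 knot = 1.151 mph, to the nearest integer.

ΔP = 1008 − 921 = 87 hPa.
V ≈ 6 × 87^0.654 = 6 × 18.554 ≈ 111.326 kt.
111.326 × 1.151 ≈ 128.14 mph → 128 mph.

128 mph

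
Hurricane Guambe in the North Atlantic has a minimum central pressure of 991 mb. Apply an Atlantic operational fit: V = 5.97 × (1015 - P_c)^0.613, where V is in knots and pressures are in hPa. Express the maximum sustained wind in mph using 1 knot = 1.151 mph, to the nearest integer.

ΔP = 1015 − 991 = 24 mb.
V ≈ 5.97 × 24^0.613 = 5.97 × 7.016 ≈ 41.884 kt.
41.884 × 1.151 ≈ 48.21 mph → 48 mph.

48 mph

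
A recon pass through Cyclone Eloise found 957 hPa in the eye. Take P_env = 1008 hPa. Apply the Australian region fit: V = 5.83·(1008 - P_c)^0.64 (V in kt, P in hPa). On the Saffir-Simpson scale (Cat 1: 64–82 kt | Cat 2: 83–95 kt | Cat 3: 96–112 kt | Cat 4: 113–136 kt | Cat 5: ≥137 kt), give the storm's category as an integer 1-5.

1

ΔP = 1008 − 957 = 51 hPa.
V ≈ 5.83 × 51^0.64 = 5.83 × 12.38 ≈ 72 kt.
72 kt falls in the Category 1 band.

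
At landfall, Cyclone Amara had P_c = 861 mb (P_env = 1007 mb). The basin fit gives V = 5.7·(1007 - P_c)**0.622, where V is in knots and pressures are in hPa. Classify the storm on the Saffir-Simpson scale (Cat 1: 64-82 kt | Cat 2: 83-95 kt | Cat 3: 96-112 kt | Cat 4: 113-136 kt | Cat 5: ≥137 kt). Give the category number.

ΔP = 1007 − 861 = 146 mb.
V ≈ 5.7 × 146^0.622 = 5.7 × 22.19 ≈ 127 kt.
127 kt falls in the Category 4 band.

4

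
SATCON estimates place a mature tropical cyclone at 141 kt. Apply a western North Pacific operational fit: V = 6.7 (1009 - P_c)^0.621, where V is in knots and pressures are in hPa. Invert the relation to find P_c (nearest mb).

874 mb

ΔP = (V / 6.7)^(1/0.621) = (141/6.7)^1.610.
141/6.7 = 21.045; 21.045^1.610 ≈ 135.10 mb.
P_c = 1009 − 135.10 = 873.90 ≈ 874 mb.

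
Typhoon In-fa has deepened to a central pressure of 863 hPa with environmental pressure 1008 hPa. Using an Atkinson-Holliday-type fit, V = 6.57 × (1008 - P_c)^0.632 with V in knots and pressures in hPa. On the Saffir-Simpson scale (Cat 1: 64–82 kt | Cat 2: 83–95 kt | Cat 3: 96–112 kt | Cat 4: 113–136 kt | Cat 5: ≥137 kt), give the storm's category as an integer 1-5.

ΔP = 1008 − 863 = 145 hPa.
V ≈ 6.57 × 145^0.632 = 6.57 × 23.23 ≈ 153 kt.
153 kt falls in the Category 5 band.

5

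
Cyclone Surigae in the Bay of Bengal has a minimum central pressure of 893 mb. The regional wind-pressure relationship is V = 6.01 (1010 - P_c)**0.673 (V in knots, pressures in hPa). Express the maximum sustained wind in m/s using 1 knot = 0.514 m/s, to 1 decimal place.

ΔP = 1010 − 893 = 117 mb.
V ≈ 6.01 × 117^0.673 = 6.01 × 24.654 ≈ 148.171 kt.
148.171 × 0.514 ≈ 76.16 m/s → 76.2 m/s.

76.2 m/s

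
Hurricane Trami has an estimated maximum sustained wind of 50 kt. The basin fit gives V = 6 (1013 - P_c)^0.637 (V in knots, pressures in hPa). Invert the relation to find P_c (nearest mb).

985 mb

ΔP = (V / 6)^(1/0.637) = (50/6)^1.570.
50/6 = 8.333; 8.333^1.570 ≈ 27.90 mb.
P_c = 1013 − 27.90 = 985.10 ≈ 985 mb.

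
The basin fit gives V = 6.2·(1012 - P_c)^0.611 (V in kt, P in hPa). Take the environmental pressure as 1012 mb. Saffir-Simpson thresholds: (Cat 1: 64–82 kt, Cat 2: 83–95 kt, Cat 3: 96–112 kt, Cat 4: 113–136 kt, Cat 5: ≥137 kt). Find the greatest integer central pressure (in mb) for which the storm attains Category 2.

Category 2 begins at V = 83 kt.
Required ΔP = (83/6.2)^(1/0.611) = 13.387^1.637 ≈ 69.82 mb.
P_c ≤ 1012 − 69.82 = 942.18, so the highest integer P_c is 942 mb.

942 mb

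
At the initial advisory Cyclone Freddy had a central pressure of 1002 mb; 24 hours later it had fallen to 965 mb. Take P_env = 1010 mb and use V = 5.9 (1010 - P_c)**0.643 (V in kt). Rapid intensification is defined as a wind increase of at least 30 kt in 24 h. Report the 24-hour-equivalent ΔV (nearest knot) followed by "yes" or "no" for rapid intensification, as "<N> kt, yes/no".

46 kt, yes

V₁: ΔP = 8, V ≈ 5.9 × 8^0.643 ≈ 22.47 kt.
V₂: ΔP = 45, V ≈ 5.9 × 45^0.643 ≈ 68.21 kt.
ΔV over 24 h = 45.74 kt → 24 h equivalent = 45.74 × 24/24 ≈ 45.74 kt.
46 kt ≥ 30 kt ⇒ rapid intensification.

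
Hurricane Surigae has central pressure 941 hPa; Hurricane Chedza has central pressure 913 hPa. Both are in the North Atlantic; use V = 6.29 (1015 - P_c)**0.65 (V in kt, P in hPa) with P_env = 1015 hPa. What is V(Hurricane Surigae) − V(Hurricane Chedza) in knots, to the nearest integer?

-24 kt

Hurricane Surigae: ΔP = 74; V ≈ 6.29 × 74^0.65 ≈ 103.19 kt.
Hurricane Chedza: ΔP = 102; V ≈ 6.29 × 102^0.65 ≈ 127.13 kt.
Difference ≈ 103.19 − 127.13 = -23.94 → -24 kt.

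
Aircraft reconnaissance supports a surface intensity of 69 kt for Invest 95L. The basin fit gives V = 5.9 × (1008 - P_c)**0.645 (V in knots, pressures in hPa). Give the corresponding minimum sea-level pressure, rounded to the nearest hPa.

ΔP = (V / 5.9)^(1/0.645) = (69/5.9)^1.550.
69/5.9 = 11.695; 11.695^1.550 ≈ 45.27 hPa.
P_c = 1008 − 45.27 = 962.73 ≈ 963 hPa.

963 hPa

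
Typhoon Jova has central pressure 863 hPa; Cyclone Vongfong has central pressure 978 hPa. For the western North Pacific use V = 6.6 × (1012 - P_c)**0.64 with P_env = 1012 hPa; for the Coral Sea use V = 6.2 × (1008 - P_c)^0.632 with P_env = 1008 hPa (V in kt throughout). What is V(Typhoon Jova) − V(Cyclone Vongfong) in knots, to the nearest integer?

109 kt

Typhoon Jova: ΔP = 149; V ≈ 6.6 × 149^0.64 ≈ 162.32 kt.
Cyclone Vongfong: ΔP = 30; V ≈ 6.2 × 30^0.632 ≈ 53.20 kt.
Difference ≈ 162.32 − 53.20 = 109.12 → 109 kt.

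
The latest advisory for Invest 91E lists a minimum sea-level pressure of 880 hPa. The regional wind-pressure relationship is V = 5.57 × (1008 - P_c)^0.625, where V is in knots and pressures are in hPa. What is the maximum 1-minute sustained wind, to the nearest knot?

116 kt

ΔP = 1008 − 880 = 128 hPa.
128^0.625 ≈ 20.749.
V ≈ 5.57 × 20.749 ≈ 115.6 kt.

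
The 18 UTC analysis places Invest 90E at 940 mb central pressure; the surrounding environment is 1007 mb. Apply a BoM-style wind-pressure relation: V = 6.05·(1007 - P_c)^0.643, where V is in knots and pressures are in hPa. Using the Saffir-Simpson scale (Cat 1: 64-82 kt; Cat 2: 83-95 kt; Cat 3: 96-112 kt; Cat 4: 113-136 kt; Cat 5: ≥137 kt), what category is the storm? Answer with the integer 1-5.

2

ΔP = 1007 − 940 = 67 mb.
V ≈ 6.05 × 67^0.643 = 6.05 × 14.93 ≈ 90 kt.
90 kt falls in the Category 2 band.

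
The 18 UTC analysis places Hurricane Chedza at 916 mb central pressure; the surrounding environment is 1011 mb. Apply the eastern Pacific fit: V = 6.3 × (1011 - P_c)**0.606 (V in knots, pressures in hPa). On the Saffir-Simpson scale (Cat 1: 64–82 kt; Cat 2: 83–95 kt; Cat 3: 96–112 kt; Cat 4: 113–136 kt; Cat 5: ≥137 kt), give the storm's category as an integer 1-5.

3

ΔP = 1011 − 916 = 95 mb.
V ≈ 6.3 × 95^0.606 = 6.3 × 15.79 ≈ 100 kt.
100 kt falls in the Category 3 band.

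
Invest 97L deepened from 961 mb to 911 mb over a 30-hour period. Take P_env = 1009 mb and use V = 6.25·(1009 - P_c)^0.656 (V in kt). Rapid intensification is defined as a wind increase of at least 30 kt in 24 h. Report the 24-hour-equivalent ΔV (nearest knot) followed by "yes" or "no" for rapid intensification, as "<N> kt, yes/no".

V₁: ΔP = 48, V ≈ 6.25 × 48^0.656 ≈ 79.21 kt.
V₂: ΔP = 98, V ≈ 6.25 × 98^0.656 ≈ 126.51 kt.
ΔV over 30 h = 47.30 kt → 24 h equivalent = 47.30 × 24/30 ≈ 37.84 kt.
38 kt ≥ 30 kt ⇒ rapid intensification.

38 kt, yes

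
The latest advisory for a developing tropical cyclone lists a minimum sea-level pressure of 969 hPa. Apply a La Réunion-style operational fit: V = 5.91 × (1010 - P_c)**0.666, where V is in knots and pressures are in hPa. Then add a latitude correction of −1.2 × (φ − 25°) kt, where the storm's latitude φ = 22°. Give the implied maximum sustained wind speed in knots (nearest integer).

ΔP = 1010 − 969 = 41 hPa.
41^0.666 ≈ 11.861.
V ≈ 5.91 × 11.861 ≈ 70.1 kt.
Latitude correction: −1.2 × (22 − 25) = 3.6 kt.
Corrected V ≈ 73.7 kt → 74 kt.

74 kt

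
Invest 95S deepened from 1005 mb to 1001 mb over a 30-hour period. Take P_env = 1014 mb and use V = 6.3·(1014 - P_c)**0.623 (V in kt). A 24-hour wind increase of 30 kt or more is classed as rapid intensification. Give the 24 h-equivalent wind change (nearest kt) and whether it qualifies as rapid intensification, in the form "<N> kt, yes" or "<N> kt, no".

V₁: ΔP = 9, V ≈ 6.3 × 9^0.623 ≈ 24.76 kt.
V₂: ΔP = 13, V ≈ 6.3 × 13^0.623 ≈ 31.14 kt.
ΔV over 30 h = 6.38 kt → 24 h equivalent = 6.38 × 24/30 ≈ 5.10 kt.
5 kt < 30 kt ⇒ not rapid intensification.

5 kt, no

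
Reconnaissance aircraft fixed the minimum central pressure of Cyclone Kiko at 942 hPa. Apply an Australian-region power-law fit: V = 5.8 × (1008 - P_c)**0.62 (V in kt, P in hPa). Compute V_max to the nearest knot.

ΔP = 1008 − 942 = 66 hPa.
66^0.62 ≈ 13.431.
V ≈ 5.8 × 13.431 ≈ 77.9 kt.

78 kt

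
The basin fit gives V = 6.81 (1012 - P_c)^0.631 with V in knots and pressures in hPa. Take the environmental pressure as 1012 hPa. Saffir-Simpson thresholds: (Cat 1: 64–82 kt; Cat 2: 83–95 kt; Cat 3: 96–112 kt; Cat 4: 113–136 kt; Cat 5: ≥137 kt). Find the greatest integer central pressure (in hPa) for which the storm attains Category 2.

959 hPa

Category 2 begins at V = 83 kt.
Required ΔP = (83/6.81)^(1/0.631) = 12.188^1.585 ≈ 52.60 hPa.
P_c ≤ 1012 − 52.60 = 959.40, so the highest integer P_c is 959 hPa.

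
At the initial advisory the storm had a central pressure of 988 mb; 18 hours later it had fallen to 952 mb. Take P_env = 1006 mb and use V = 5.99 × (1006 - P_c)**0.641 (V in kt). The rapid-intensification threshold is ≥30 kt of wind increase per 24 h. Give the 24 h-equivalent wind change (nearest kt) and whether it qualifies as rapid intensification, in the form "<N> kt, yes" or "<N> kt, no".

V₁: ΔP = 18, V ≈ 5.99 × 18^0.641 ≈ 38.20 kt.
V₂: ΔP = 54, V ≈ 5.99 × 54^0.641 ≈ 77.25 kt.
ΔV over 18 h = 39.05 kt → 24 h equivalent = 39.05 × 24/18 ≈ 52.07 kt.
52 kt ≥ 30 kt ⇒ rapid intensification.

52 kt, yes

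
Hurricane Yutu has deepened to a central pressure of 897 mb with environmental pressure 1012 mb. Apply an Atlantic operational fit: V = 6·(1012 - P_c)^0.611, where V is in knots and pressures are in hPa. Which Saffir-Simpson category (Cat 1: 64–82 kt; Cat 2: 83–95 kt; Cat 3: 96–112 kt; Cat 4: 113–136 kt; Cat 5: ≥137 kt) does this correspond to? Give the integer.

ΔP = 1012 − 897 = 115 mb.
V ≈ 6 × 115^0.611 = 6 × 18.16 ≈ 109 kt.
109 kt falls in the Category 3 band.

3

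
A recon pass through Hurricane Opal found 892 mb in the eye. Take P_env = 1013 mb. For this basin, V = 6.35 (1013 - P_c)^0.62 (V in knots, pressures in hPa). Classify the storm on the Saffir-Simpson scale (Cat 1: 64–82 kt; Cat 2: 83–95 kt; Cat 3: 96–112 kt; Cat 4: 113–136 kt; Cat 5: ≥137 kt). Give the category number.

ΔP = 1013 − 892 = 121 mb.
V ≈ 6.35 × 121^0.62 = 6.35 × 19.56 ≈ 124 kt.
124 kt falls in the Category 4 band.

4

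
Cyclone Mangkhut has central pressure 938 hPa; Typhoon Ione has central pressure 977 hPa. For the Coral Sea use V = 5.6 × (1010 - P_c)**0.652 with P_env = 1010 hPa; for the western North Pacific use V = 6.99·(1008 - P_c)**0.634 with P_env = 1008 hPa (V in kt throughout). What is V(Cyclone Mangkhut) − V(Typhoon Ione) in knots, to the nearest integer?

29 kt

Cyclone Mangkhut: ΔP = 72; V ≈ 5.6 × 72^0.652 ≈ 91.03 kt.
Typhoon Ione: ΔP = 31; V ≈ 6.99 × 31^0.634 ≈ 61.66 kt.
Difference ≈ 91.03 − 61.66 = 29.37 → 29 kt.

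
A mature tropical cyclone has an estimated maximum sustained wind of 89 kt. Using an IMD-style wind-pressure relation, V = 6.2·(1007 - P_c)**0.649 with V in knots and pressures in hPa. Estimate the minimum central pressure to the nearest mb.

ΔP = (V / 6.2)^(1/0.649) = (89/6.2)^1.541.
89/6.2 = 14.355; 14.355^1.541 ≈ 60.64 mb.
P_c = 1007 − 60.64 = 946.36 ≈ 946 mb.

946 mb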